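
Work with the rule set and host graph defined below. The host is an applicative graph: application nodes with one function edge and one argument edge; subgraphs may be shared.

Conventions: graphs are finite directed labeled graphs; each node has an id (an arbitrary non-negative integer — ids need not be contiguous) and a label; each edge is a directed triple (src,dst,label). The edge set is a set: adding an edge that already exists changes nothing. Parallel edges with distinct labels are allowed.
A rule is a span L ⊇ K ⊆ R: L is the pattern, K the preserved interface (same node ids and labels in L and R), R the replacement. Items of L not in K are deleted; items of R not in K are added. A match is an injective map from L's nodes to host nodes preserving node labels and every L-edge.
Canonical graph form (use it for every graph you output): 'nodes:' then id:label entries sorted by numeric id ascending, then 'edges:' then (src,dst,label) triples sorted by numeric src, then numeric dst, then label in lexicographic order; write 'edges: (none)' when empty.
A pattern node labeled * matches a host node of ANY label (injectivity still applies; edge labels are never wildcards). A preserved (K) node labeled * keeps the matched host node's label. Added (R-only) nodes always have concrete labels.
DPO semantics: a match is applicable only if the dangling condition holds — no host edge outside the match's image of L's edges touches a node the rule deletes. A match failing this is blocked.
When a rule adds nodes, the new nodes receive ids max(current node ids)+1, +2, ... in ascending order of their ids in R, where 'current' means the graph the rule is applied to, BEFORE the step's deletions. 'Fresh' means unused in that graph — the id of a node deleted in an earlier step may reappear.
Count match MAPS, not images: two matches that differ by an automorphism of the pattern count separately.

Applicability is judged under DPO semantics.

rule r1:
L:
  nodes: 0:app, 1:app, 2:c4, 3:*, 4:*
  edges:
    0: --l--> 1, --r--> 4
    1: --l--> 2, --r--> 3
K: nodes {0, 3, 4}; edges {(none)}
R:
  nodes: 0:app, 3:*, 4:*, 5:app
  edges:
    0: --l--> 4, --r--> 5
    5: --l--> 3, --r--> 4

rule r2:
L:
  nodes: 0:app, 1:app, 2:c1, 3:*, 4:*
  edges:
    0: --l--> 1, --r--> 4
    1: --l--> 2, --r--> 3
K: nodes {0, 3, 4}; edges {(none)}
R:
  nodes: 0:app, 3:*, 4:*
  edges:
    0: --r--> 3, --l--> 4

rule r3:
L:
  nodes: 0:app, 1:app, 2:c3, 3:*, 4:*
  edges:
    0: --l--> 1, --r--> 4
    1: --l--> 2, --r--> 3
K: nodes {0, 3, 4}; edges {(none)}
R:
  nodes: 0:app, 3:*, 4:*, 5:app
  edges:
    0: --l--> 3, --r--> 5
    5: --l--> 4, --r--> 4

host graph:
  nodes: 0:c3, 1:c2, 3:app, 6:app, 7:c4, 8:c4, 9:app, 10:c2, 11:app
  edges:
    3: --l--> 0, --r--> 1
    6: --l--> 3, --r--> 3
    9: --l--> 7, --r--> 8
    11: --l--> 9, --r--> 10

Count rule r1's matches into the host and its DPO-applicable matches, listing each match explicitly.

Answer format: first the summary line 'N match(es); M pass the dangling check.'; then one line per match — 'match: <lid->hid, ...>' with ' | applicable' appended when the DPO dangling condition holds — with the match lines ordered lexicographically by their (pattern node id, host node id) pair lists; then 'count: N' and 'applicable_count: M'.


1 match(es); 1 pass the dangling check.
match: 0->11, 1->9, 2->7, 3->8, 4->10 | applicable
count: 1
applicable_count: 1


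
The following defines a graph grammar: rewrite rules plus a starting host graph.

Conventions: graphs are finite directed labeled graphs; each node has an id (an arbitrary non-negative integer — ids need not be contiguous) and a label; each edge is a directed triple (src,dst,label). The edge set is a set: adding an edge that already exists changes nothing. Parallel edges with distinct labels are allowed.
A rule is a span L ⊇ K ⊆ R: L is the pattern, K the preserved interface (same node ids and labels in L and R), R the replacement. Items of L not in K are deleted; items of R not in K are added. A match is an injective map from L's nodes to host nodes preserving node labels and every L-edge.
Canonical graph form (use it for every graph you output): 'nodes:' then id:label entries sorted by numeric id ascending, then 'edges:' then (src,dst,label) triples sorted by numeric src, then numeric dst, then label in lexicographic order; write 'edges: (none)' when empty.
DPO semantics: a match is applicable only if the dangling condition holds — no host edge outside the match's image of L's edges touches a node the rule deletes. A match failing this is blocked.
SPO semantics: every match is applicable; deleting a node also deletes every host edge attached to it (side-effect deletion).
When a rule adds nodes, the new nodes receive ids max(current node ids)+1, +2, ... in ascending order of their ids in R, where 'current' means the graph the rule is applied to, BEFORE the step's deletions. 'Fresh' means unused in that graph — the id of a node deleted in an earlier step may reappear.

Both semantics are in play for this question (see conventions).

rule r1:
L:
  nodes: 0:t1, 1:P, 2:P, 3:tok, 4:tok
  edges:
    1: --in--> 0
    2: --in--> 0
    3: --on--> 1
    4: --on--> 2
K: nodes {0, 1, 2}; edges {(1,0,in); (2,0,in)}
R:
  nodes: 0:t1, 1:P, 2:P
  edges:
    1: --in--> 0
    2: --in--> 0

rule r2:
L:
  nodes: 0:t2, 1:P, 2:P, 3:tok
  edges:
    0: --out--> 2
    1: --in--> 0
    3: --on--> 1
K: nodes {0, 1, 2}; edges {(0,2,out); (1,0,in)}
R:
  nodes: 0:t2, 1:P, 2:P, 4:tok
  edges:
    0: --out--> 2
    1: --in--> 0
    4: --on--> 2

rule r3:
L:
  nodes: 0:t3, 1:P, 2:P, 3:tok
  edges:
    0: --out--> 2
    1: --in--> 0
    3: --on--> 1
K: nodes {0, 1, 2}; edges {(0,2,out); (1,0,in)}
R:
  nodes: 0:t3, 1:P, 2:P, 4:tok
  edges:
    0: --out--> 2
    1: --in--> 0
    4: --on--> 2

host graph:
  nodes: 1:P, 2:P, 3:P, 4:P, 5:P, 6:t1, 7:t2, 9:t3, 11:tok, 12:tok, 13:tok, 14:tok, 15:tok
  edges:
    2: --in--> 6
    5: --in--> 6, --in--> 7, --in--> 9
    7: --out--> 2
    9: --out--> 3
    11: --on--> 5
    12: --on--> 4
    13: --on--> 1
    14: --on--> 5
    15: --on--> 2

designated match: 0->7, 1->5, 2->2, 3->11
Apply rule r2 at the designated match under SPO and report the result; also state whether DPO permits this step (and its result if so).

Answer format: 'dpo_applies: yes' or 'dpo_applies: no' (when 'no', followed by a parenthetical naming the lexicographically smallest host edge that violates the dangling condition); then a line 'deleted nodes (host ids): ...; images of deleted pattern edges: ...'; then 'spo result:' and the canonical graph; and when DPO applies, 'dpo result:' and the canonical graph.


dpo_applies: yes
deleted nodes (host ids): 11; images of deleted pattern edges: (11,5,on)
spo result:
nodes: 1:P, 2:P, 3:P, 4:P, 5:P, 6:t1, 7:t2, 9:t3, 12:tok, 13:tok, 14:tok, 15:tok, 16:tok
edges: (2,6,in); (5,6,in); (5,7,in); (5,9,in); (7,2,out); (9,3,out); (12,4,on); (13,1,on); (14,5,on); (15,2,on); (16,2,on)
dpo result:
nodes: 1:P, 2:P, 3:P, 4:P, 5:P, 6:t1, 7:t2, 9:t3, 12:tok, 13:tok, 14:tok, 15:tok, 16:tok
edges: (2,6,in); (5,6,in); (5,7,in); (5,9,in); (7,2,out); (9,3,out); (12,4,on); (13,1,on); (14,5,on); (15,2,on); (16,2,on)


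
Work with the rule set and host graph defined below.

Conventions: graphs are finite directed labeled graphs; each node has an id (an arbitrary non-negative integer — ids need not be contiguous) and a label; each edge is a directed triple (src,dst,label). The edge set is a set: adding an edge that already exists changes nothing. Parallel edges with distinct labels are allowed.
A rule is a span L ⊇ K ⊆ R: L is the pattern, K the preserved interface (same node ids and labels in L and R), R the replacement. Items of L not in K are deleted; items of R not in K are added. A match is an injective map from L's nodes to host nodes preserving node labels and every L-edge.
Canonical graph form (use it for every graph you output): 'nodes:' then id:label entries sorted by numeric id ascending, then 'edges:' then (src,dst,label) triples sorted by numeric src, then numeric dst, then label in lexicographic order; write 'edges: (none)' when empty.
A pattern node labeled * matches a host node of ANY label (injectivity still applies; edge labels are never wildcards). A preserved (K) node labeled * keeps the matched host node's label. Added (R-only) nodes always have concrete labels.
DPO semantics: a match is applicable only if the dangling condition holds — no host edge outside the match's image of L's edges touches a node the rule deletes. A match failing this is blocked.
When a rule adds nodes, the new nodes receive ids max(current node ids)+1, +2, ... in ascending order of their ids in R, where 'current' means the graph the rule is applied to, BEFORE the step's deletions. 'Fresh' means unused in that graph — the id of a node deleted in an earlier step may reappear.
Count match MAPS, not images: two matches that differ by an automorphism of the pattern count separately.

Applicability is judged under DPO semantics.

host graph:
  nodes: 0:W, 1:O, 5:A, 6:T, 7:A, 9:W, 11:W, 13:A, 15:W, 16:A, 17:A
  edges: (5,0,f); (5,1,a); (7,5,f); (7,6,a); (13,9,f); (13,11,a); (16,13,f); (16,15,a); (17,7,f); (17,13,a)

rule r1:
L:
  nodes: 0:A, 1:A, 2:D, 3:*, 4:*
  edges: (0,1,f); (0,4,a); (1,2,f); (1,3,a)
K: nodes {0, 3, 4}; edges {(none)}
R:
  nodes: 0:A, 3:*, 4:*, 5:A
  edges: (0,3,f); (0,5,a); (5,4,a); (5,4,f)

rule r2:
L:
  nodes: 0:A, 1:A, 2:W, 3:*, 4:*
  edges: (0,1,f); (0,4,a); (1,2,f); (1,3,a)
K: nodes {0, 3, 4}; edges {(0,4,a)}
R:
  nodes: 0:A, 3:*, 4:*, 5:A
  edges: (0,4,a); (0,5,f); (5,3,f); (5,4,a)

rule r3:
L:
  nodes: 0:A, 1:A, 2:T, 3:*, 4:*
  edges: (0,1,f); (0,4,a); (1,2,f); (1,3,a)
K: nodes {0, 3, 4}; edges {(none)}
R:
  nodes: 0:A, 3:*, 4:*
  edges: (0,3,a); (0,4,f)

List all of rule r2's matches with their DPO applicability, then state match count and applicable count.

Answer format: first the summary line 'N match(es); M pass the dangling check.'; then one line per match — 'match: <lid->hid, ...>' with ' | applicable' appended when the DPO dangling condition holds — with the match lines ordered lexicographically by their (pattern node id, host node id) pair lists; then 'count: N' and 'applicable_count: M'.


2 match(es); 1 pass the dangling check.
match: 0->7, 1->5, 2->0, 3->1, 4->6 | applicable
match: 0->16, 1->13, 2->9, 3->11, 4->15
count: 2
applicable_count: 1


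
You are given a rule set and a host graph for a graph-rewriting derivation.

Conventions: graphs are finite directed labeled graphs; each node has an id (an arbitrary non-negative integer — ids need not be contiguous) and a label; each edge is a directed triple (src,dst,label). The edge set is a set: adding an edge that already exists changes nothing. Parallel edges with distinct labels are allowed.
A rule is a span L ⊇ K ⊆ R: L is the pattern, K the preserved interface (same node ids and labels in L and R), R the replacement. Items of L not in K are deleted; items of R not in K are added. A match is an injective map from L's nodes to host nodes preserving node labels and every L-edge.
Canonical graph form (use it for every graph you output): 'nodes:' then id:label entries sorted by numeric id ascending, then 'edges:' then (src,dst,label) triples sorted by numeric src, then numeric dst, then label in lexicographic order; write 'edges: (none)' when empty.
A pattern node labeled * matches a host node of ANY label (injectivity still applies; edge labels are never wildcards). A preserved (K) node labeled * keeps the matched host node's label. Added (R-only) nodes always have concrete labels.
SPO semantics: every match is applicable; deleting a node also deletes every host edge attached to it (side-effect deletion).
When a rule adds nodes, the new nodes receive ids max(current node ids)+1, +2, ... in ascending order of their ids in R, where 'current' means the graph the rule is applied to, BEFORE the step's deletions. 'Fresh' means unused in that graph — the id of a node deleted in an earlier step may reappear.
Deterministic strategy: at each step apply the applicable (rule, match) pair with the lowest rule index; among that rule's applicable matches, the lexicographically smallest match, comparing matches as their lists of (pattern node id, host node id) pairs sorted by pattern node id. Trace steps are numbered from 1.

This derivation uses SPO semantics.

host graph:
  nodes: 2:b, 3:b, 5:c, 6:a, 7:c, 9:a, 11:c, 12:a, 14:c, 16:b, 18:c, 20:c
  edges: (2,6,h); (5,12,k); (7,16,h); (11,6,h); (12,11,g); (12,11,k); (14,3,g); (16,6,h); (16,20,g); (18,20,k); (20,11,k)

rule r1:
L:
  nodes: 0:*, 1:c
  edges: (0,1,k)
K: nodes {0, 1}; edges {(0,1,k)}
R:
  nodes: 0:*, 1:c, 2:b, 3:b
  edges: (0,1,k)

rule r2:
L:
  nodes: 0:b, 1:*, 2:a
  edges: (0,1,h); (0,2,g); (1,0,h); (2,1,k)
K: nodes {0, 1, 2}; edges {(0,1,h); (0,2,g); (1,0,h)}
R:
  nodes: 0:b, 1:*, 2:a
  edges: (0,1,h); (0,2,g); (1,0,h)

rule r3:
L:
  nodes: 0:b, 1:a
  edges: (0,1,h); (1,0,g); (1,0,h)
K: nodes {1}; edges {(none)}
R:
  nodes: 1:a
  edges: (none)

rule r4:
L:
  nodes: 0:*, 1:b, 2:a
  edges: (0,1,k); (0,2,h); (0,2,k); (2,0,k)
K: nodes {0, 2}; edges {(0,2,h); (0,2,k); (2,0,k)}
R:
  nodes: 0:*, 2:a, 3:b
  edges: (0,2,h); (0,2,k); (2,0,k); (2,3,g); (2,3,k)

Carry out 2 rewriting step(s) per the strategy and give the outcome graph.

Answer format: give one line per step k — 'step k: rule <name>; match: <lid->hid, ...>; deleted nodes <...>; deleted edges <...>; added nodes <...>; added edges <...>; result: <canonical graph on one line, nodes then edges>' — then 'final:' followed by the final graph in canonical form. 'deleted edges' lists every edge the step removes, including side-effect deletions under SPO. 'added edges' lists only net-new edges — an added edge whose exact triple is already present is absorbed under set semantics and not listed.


step 1: rule r1; match: 0->12, 1->11; deleted nodes (none); deleted edges (none); added nodes 21, 22; added edges (none); result: nodes: 2:b, 3:b, 5:c, 6:a, 7:c, 9:a, 11:c, 12:a, 14:c, 16:b, 18:c, 20:c, 21:b, 22:b edges: (2,6,h); (5,12,k); (7,16,h); (11,6,h); (12,11,g); (12,11,k); (14,3,g); (16,6,h); (16,20,g); (18,20,k); (20,11,k)
step 2: rule r1; match: 0->12, 1->11; deleted nodes (none); deleted edges (none); added nodes 23, 24; added edges (none); result: nodes: 2:b, 3:b, 5:c, 6:a, 7:c, 9:a, 11:c, 12:a, 14:c, 16:b, 18:c, 20:c, 21:b, 22:b, 23:b, 24:b edges: (2,6,h); (5,12,k); (7,16,h); (11,6,h); (12,11,g); (12,11,k); (14,3,g); (16,6,h); (16,20,g); (18,20,k); (20,11,k)
final:
nodes: 2:b, 3:b, 5:c, 6:a, 7:c, 9:a, 11:c, 12:a, 14:c, 16:b, 18:c, 20:c, 21:b, 22:b, 23:b, 24:b
edges: (2,6,h); (5,12,k); (7,16,h); (11,6,h); (12,11,g); (12,11,k); (14,3,g); (16,6,h); (16,20,g); (18,20,k); (20,11,k)


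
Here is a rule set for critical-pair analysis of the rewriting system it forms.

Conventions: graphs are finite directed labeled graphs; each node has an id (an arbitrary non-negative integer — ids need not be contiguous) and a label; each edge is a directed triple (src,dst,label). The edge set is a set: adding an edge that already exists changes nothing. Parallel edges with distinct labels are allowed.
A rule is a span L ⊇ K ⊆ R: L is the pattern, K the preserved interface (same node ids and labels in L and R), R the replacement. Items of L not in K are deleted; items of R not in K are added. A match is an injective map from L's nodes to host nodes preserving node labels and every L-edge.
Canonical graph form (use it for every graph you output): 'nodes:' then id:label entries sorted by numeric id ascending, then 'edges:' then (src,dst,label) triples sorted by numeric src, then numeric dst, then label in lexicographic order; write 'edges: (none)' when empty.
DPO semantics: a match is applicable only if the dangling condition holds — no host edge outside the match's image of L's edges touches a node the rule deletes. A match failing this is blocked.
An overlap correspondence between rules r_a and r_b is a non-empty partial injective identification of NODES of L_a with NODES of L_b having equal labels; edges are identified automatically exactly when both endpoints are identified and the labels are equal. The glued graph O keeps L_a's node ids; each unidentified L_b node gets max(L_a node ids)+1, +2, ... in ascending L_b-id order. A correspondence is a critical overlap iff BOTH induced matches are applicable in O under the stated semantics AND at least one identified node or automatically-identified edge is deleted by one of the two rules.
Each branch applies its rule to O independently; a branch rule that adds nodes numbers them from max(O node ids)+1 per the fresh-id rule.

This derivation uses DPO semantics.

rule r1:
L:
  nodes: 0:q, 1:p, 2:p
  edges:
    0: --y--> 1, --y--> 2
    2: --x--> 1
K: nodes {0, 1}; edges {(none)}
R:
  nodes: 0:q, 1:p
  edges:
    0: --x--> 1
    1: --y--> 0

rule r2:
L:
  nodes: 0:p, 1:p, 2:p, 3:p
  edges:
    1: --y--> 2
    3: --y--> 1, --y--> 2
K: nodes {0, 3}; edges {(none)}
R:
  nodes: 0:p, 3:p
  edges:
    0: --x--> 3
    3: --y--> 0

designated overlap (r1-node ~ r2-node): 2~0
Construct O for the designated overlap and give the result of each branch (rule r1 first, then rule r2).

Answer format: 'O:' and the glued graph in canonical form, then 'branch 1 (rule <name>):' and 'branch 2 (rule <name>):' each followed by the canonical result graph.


O:
nodes: 0:q, 1:p, 2:p, 3:p, 4:p, 5:p
edges: (0,1,y); (0,2,y); (2,1,x); (3,4,y); (5,3,y); (5,4,y)
branch 1 (rule r1):
nodes: 0:q, 1:p, 3:p, 4:p, 5:p
edges: (0,1,x); (1,0,y); (3,4,y); (5,3,y); (5,4,y)
branch 2 (rule r2):
nodes: 0:q, 1:p, 2:p, 5:p
edges: (0,1,y); (0,2,y); (2,1,x); (2,5,x); (5,2,y)


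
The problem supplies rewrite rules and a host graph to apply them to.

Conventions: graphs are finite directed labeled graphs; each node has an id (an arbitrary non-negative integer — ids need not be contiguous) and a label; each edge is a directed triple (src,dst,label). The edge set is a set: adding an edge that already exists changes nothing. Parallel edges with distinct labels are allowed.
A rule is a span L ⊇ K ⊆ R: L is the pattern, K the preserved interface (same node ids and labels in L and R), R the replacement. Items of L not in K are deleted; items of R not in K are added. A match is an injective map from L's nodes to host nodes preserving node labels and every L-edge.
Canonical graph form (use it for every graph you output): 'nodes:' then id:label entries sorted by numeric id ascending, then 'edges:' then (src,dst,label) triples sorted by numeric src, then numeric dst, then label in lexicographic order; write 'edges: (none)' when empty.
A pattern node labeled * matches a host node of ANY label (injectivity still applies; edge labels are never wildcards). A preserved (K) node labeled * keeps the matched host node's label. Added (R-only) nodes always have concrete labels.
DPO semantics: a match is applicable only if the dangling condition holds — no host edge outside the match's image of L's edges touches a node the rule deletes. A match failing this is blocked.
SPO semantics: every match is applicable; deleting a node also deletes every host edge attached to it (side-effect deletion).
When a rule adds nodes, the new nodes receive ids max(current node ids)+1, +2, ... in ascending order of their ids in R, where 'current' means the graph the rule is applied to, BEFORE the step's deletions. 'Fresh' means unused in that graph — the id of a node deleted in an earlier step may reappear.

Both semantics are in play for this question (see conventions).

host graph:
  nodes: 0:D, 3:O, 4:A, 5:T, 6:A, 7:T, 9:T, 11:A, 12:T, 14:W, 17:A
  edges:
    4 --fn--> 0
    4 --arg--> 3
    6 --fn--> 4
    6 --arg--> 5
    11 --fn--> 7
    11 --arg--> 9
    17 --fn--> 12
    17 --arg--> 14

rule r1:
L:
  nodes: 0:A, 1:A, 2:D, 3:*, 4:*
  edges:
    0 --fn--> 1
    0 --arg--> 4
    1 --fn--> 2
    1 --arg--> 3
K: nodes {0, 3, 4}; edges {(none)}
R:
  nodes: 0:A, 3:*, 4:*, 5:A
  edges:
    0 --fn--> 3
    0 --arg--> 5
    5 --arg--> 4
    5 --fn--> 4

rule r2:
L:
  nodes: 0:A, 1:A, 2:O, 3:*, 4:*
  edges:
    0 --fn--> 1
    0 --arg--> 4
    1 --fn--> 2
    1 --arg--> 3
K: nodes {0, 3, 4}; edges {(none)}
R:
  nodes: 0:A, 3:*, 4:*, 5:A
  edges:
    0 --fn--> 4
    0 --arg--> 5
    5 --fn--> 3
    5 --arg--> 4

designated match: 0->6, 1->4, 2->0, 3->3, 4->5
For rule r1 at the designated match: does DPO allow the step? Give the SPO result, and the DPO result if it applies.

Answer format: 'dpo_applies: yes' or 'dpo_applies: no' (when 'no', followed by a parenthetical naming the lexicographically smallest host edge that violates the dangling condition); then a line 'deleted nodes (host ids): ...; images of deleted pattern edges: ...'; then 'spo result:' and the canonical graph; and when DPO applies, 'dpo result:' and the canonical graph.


dpo_applies: yes
deleted nodes (host ids): 0, 4; images of deleted pattern edges: (4,0,fn); (4,3,arg); (6,4,fn); (6,5,arg)
spo result:
nodes: 3:O, 5:T, 6:A, 7:T, 9:T, 11:A, 12:T, 14:W, 17:A, 18:A
edges: (6,3,fn); (6,18,arg); (11,7,fn); (11,9,arg); (17,12,fn); (17,14,arg); (18,5,arg); (18,5,fn)
dpo result:
nodes: 3:O, 5:T, 6:A, 7:T, 9:T, 11:A, 12:T, 14:W, 17:A, 18:A
edges: (6,3,fn); (6,18,arg); (11,7,fn); (11,9,arg); (17,12,fn); (17,14,arg); (18,5,arg); (18,5,fn)


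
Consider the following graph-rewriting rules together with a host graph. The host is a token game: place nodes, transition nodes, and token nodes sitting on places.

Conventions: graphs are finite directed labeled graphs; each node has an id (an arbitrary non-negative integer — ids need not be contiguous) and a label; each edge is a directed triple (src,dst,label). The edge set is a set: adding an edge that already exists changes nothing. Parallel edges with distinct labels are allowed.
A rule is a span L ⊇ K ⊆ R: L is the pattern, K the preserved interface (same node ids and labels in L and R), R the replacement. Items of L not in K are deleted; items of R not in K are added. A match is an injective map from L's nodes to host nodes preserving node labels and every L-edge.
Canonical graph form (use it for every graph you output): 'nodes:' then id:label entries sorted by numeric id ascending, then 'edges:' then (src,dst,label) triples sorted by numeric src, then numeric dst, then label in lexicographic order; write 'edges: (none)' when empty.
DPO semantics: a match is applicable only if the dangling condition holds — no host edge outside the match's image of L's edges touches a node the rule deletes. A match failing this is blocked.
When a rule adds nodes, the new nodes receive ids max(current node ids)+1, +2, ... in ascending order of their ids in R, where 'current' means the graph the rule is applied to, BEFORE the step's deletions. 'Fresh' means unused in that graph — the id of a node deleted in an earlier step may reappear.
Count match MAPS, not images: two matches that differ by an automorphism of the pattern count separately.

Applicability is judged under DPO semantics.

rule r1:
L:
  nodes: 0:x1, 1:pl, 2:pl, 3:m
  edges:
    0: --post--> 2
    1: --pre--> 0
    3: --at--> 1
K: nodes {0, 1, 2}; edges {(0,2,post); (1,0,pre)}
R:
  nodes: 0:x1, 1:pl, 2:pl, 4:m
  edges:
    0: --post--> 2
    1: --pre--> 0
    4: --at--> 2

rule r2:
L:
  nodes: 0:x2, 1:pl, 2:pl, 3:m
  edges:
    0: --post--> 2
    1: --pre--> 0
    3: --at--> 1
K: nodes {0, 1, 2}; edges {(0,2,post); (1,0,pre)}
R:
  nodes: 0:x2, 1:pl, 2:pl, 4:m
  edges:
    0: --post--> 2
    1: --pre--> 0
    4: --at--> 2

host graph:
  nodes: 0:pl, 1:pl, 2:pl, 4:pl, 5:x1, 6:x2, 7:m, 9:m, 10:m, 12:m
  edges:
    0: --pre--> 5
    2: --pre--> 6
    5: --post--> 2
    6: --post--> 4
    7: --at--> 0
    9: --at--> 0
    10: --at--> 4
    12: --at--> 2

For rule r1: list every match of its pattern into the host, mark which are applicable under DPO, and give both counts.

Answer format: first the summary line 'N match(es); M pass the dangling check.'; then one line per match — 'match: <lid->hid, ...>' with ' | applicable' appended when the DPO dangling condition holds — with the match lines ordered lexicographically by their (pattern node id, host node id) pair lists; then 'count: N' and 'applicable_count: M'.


2 match(es); 2 pass the dangling check.
match: 0->5, 1->0, 2->2, 3->7 | applicable
match: 0->5, 1->0, 2->2, 3->9 | applicable
count: 2
applicable_count: 2


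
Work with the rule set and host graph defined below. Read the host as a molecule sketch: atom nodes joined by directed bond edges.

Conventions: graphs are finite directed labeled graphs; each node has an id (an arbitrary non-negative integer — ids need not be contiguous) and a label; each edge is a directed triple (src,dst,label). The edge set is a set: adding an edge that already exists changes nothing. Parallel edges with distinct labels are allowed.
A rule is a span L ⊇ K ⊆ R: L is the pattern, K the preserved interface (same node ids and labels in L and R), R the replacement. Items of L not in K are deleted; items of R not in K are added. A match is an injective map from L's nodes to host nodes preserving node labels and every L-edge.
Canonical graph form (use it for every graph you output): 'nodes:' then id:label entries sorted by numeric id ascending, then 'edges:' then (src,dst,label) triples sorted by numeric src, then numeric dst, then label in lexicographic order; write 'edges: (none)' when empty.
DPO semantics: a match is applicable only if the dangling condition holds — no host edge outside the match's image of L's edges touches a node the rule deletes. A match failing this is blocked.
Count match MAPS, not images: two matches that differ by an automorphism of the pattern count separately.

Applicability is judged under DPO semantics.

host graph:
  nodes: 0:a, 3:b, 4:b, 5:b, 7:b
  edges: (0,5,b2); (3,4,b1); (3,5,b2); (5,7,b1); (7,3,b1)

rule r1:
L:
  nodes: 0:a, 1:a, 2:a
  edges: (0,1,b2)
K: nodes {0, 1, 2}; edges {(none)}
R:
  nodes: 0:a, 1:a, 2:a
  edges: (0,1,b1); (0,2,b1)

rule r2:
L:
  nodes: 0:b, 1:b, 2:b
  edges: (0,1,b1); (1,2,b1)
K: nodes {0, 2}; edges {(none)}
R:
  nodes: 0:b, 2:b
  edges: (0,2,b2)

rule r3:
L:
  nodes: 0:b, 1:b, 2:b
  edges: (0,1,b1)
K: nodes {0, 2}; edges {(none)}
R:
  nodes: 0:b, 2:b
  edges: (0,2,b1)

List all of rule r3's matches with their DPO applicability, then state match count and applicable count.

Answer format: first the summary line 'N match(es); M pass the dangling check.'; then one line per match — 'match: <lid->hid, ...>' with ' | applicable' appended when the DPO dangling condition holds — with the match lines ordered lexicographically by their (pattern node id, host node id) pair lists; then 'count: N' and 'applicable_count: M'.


6 match(es); 2 pass the dangling check.
match: 0->3, 1->4, 2->5 | applicable
match: 0->3, 1->4, 2->7 | applicable
match: 0->5, 1->7, 2->3
match: 0->5, 1->7, 2->4
match: 0->7, 1->3, 2->4
match: 0->7, 1->3, 2->5
count: 6
applicable_count: 2


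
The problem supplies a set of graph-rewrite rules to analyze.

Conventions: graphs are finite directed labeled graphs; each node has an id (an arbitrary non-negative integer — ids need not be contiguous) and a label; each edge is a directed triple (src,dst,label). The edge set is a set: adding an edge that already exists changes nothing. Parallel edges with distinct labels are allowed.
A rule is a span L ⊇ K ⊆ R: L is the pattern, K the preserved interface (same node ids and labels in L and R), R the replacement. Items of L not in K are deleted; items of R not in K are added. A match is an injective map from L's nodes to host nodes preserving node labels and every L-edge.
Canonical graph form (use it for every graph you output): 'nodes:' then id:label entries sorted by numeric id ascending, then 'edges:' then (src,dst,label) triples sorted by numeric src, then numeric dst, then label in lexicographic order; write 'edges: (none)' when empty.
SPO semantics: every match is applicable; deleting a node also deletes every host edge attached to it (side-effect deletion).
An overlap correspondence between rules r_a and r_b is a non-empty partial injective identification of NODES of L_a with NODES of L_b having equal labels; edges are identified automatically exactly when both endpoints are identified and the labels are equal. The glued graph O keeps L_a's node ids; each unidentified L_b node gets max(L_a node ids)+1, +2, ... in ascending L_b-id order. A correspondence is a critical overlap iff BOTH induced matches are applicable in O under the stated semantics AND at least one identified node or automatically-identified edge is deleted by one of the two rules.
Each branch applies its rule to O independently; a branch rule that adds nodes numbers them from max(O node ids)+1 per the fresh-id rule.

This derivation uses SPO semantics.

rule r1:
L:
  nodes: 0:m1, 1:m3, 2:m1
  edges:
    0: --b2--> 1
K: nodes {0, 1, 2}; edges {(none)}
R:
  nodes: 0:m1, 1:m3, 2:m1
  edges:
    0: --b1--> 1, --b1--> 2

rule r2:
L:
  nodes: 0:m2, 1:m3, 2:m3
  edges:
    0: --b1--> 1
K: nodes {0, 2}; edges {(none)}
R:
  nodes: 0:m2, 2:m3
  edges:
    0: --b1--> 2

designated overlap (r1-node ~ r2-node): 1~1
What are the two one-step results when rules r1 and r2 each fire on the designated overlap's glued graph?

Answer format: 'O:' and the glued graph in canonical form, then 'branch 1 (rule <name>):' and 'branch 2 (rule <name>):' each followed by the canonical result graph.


O:
nodes: 0:m1, 1:m3, 2:m1, 3:m2, 4:m3
edges: (0,1,b2); (3,1,b1)
branch 1 (rule r1):
nodes: 0:m1, 1:m3, 2:m1, 3:m2, 4:m3
edges: (0,1,b1); (0,2,b1); (3,1,b1)
branch 2 (rule r2):
nodes: 0:m1, 2:m1, 3:m2, 4:m3
edges: (3,4,b1)


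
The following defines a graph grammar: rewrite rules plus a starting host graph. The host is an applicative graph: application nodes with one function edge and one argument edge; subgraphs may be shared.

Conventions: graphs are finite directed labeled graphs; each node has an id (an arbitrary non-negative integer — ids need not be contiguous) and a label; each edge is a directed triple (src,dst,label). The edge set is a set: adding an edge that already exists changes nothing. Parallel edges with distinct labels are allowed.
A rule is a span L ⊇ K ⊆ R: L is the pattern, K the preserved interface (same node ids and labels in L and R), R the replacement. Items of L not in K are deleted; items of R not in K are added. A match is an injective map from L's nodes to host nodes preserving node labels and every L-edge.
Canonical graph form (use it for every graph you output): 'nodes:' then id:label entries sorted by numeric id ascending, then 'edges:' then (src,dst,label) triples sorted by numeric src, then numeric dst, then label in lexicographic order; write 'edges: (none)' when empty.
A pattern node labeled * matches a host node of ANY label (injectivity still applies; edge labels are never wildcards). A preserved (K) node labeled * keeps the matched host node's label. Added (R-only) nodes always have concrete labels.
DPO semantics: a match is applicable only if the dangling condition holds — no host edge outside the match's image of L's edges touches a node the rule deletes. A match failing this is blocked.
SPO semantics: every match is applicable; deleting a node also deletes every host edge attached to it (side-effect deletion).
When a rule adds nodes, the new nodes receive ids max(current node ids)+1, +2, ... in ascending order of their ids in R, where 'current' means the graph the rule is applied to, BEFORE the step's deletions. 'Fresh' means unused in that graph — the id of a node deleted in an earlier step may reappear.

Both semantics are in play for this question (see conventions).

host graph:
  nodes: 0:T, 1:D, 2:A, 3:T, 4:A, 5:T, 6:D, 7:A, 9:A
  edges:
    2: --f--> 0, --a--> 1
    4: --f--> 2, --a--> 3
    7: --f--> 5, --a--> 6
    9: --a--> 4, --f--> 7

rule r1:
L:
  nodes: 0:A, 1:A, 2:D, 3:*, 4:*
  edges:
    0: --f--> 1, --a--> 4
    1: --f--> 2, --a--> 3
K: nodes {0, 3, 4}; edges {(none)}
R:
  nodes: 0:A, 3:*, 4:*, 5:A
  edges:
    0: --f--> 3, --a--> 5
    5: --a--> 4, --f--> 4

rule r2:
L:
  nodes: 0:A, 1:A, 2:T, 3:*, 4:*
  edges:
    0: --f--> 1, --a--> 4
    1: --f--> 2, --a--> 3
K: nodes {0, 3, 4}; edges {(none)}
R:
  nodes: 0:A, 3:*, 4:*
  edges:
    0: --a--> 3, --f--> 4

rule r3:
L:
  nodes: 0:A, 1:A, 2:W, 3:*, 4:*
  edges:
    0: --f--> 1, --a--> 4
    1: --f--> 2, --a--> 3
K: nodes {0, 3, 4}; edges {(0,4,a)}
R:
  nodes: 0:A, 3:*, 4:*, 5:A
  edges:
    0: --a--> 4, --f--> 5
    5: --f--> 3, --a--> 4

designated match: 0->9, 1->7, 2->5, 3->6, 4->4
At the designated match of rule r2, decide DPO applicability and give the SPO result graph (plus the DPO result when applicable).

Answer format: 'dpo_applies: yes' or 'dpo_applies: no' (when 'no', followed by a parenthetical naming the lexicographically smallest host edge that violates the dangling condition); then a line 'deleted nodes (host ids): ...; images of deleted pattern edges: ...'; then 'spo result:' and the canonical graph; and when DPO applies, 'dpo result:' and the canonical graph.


dpo_applies: yes
deleted nodes (host ids): 5, 7; images of deleted pattern edges: (7,5,f); (7,6,a); (9,4,a); (9,7,f)
spo result:
nodes: 0:T, 1:D, 2:A, 3:T, 4:A, 6:D, 9:A
edges: (2,0,f); (2,1,a); (4,2,f); (4,3,a); (9,4,f); (9,6,a)
dpo result:
nodes: 0:T, 1:D, 2:A, 3:T, 4:A, 6:D, 9:A
edges: (2,0,f); (2,1,a); (4,2,f); (4,3,a); (9,4,f); (9,6,a)


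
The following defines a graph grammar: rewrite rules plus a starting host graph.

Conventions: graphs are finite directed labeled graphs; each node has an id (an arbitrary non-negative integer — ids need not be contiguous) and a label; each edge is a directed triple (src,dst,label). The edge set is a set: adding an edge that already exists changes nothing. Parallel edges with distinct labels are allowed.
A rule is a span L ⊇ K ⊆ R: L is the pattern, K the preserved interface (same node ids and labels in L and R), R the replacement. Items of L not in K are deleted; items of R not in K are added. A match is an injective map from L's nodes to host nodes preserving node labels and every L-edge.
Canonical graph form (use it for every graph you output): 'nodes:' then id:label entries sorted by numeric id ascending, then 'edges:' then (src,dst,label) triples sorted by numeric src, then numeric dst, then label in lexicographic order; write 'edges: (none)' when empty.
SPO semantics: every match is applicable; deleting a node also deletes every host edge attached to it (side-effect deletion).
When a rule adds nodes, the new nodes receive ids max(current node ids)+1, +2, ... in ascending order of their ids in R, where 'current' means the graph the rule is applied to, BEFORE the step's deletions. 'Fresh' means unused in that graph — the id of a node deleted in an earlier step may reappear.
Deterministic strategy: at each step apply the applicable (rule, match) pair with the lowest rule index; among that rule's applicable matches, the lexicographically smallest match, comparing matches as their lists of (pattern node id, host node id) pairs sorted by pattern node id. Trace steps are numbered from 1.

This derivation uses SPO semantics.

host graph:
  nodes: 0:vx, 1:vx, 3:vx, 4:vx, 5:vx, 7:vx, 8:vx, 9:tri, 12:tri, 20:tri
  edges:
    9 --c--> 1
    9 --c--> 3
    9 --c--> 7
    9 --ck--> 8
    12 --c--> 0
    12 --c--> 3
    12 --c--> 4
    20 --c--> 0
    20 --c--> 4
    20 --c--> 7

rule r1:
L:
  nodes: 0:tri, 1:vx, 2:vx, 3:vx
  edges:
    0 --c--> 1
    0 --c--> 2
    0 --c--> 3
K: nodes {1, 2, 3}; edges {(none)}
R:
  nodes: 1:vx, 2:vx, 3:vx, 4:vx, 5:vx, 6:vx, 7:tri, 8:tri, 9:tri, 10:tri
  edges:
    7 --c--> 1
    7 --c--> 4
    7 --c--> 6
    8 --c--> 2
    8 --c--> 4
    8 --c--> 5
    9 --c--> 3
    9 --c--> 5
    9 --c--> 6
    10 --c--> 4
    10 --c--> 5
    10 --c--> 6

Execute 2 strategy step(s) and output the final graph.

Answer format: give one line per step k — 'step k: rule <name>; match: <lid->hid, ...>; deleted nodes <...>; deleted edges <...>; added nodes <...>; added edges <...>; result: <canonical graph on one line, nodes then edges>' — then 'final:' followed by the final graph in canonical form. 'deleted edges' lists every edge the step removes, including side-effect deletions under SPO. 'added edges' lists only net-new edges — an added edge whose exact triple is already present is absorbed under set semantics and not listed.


step 1: rule r1; match: 0->9, 1->1, 2->3, 3->7; deleted nodes 9; deleted edges (9,1,c); (9,3,c); (9,7,c); (9,8,ck); added nodes 21, 22, 23, 24, 25, 26, 27; added edges (24,1,c); (24,21,c); (24,23,c); (25,3,c); (25,21,c); (25,22,c); (26,7,c); (26,22,c); (26,23,c); (27,21,c); (27,22,c); (27,23,c); result: nodes: 0:vx, 1:vx, 3:vx, 4:vx, 5:vx, 7:vx, 8:vx, 12:tri, 20:tri, 21:vx, 22:vx, 23:vx, 24:tri, 25:tri, 26:tri, 27:tri edges: (12,0,c); (12,3,c); (12,4,c); (20,0,c); (20,4,c); (20,7,c); (24,1,c); (24,21,c); (24,23,c); (25,3,c); (25,21,c); (25,22,c); (26,7,c); (26,22,c); (26,23,c); (27,21,c); (27,22,c); (27,23,c)
step 2: rule r1; match: 0->12, 1->0, 2->3, 3->4; deleted nodes 12; deleted edges (12,0,c); (12,3,c); (12,4,c); added nodes 28, 29, 30, 31, 32, 33, 34; added edges (31,0,c); (31,28,c); (31,30,c); (32,3,c); (32,28,c); (32,29,c); (33,4,c); (33,29,c); (33,30,c); (34,28,c); (34,29,c); (34,30,c); result: nodes: 0:vx, 1:vx, 3:vx, 4:vx, 5:vx, 7:vx, 8:vx, 20:tri, 21:vx, 22:vx, 23:vx, 24:tri, 25:tri, 26:tri, 27:tri, 28:vx, 29:vx, 30:vx, 31:tri, 32:tri, 33:tri, 34:tri edges: (20,0,c); (20,4,c); (20,7,c); (24,1,c); (24,21,c); (24,23,c); (25,3,c); (25,21,c); (25,22,c); (26,7,c); (26,22,c); (26,23,c); (27,21,c); (27,22,c); (27,23,c); (31,0,c); (31,28,c); (31,30,c); (32,3,c); (32,28,c); (32,29,c); (33,4,c); (33,29,c); (33,30,c); (34,28,c); (34,29,c); (34,30,c)
final:
nodes: 0:vx, 1:vx, 3:vx, 4:vx, 5:vx, 7:vx, 8:vx, 20:tri, 21:vx, 22:vx, 23:vx, 24:tri, 25:tri, 26:tri, 27:tri, 28:vx, 29:vx, 30:vx, 31:tri, 32:tri, 33:tri, 34:tri
edges: (20,0,c); (20,4,c); (20,7,c); (24,1,c); (24,21,c); (24,23,c); (25,3,c); (25,21,c); (25,22,c); (26,7,c); (26,22,c); (26,23,c); (27,21,c); (27,22,c); (27,23,c); (31,0,c); (31,28,c); (31,30,c); (32,3,c); (32,28,c); (32,29,c); (33,4,c); (33,29,c); (33,30,c); (34,28,c); (34,29,c); (34,30,c)


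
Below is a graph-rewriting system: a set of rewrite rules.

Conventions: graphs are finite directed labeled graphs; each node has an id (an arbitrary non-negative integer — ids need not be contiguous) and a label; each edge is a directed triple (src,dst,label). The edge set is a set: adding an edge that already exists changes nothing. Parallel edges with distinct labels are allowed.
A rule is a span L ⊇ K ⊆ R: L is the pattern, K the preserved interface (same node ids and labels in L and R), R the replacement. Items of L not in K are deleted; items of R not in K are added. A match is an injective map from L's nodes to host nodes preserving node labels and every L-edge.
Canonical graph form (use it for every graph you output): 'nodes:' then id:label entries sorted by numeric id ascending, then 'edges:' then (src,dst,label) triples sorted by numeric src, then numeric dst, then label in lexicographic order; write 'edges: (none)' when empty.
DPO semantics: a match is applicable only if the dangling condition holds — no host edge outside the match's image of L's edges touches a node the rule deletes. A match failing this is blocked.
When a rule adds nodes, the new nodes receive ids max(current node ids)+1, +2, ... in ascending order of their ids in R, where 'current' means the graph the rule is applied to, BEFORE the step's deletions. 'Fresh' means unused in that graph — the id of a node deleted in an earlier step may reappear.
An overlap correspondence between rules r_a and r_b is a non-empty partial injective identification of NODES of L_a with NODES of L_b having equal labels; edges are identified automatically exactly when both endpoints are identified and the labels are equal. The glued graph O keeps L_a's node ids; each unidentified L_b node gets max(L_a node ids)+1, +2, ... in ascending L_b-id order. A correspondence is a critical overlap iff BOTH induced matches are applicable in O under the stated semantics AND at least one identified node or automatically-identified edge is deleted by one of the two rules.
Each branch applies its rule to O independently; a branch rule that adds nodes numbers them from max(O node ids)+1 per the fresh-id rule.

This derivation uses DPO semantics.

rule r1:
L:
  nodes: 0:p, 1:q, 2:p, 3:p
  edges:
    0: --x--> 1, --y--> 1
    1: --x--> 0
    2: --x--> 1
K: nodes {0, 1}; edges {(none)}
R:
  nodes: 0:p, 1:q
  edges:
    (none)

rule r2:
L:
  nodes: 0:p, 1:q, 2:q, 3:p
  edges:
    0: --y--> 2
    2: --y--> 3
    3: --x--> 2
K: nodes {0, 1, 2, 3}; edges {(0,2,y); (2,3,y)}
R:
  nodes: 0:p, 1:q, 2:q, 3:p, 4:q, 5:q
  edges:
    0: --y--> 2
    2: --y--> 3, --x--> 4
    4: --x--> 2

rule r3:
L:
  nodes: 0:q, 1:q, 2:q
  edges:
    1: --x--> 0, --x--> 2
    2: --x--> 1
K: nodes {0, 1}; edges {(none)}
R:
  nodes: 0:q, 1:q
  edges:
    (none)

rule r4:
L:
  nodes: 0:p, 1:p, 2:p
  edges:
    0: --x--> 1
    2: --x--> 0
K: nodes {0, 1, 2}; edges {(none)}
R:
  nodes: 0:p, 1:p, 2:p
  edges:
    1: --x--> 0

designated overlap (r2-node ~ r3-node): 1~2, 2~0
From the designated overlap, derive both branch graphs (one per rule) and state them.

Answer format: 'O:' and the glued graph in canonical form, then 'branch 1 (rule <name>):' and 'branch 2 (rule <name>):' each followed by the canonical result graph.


O:
nodes: 0:p, 1:q, 2:q, 3:p, 4:q
edges: (0,2,y); (1,4,x); (2,3,y); (3,2,x); (4,1,x); (4,2,x)
branch 1 (rule r2):
nodes: 0:p, 1:q, 2:q, 3:p, 4:q, 5:q, 6:q
edges: (0,2,y); (1,4,x); (2,3,y); (2,5,x); (4,1,x); (4,2,x); (5,2,x)
branch 2 (rule r3):
nodes: 0:p, 2:q, 3:p, 4:q
edges: (0,2,y); (2,3,y); (3,2,x)
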